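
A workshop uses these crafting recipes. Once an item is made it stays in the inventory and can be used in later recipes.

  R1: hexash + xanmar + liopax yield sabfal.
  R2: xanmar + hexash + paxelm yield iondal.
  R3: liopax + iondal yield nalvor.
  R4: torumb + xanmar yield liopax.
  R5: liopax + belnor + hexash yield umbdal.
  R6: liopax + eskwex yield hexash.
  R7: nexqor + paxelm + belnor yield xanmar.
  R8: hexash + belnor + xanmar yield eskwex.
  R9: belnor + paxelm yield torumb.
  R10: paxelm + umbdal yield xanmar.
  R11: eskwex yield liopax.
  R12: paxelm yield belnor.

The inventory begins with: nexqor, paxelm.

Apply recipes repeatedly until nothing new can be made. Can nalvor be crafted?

No

nalvor would need liopax and iondal (R3), but iondal is never obtained.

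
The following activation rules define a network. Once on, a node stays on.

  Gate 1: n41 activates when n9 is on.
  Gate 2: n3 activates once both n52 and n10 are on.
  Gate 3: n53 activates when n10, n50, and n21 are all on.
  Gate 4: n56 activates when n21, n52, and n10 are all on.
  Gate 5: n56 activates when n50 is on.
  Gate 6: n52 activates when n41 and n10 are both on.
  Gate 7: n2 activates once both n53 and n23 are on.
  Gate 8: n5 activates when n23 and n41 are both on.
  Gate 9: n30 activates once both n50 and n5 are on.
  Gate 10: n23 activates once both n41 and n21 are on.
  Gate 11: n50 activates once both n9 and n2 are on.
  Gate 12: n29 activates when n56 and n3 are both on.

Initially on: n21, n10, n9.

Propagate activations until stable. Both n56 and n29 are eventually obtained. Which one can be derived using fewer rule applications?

n56: Gate 1: n9 on → n41 on. Gate 6: n41 and n10 on → n52 on. Gate 4: n21, n52, and n10 on → n56 on. [3 rule applications]
n29: n9 is on, so n41 activates (Gate 1). n41 and n10 are on, so n52 activates (Gate 6). n52 and n10 are on, so n3 activates (Gate 2). Gate 4: n21, n52, and n10 on → n56 on. n56 and n3 are on, so n29 activates (Gate 12). [5 rule applications]
n56 needs fewer.

n56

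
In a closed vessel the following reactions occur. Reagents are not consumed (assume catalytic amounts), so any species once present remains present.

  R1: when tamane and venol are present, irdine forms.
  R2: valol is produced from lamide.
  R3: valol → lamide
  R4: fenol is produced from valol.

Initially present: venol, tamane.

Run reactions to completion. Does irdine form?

tamane and venol present → irdine forms (R1).

Yes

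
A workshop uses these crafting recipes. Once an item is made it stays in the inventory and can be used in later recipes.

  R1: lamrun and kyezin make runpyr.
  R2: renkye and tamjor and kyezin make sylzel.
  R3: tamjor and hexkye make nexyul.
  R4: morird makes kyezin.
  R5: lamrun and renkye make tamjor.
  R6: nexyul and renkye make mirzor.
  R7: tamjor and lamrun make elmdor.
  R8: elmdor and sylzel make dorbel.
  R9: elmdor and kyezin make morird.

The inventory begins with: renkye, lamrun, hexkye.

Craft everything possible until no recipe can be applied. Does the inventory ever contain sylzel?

sylzel would need renkye, tamjor, and kyezin (R2), but kyezin is never obtained.

No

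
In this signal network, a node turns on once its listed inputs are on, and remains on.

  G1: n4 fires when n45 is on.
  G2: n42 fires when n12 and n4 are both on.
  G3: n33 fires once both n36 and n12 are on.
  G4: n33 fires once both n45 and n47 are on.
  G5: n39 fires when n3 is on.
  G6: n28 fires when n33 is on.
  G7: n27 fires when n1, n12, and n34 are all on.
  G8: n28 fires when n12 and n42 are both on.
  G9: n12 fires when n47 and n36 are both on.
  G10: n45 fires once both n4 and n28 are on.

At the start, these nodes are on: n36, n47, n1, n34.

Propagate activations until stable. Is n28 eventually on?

Yes

n47 and n36 are on, so n12 fires (G9).
G3: n36 and n12 on → n33 on.
n33 is on, so n28 fires (G6).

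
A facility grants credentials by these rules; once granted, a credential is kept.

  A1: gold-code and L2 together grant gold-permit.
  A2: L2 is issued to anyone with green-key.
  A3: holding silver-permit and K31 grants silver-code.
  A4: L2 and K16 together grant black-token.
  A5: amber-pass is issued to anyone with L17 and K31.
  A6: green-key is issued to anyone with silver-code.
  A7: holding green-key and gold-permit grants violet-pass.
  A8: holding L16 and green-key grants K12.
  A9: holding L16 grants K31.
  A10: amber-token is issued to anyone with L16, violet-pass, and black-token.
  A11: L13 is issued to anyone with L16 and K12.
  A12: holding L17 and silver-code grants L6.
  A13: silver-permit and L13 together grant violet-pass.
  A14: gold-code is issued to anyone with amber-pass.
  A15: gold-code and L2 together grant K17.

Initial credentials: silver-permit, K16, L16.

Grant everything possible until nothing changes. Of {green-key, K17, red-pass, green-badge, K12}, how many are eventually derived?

2

Holding L16 grants K31 (A9).
Holding silver-permit and K31 grants silver-code (A3).
Holding silver-code grants green-key (A6).
Holding L16 and green-key grants K12 (A8).
green-key: reached.
K17 would need gold-code and L2 (A15), but gold-code is never granted.
No rule produces red-pass, and it is not given.
No rule produces green-badge, and it is not given.
K12: reached.
Reached: green-key and K12 — 2 of the 5.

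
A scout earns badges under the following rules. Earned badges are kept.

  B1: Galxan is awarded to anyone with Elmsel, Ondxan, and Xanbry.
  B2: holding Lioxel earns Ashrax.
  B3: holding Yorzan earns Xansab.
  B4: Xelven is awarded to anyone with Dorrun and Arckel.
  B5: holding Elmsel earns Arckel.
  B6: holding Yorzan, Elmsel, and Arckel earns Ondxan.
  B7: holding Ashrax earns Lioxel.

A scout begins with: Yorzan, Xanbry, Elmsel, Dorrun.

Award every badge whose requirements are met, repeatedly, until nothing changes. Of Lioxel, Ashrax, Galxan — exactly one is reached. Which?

Galxan

With Elmsel, Arckel is earned (B5).
With Yorzan, Elmsel, and Arckel, Ondxan is earned (B6).
With Elmsel, Ondxan, and Xanbry, Galxan is earned (B1).
Ashrax would need Lioxel (B2), but Lioxel is never earned. Lioxel would need Ashrax (B7), but Ashrax is never earned.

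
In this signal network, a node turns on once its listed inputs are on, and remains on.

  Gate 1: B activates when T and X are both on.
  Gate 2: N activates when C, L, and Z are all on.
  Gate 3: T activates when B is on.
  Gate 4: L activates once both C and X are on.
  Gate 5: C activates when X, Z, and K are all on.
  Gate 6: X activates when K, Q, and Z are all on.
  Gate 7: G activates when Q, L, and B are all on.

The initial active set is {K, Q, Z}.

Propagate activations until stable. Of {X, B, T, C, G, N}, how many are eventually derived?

3

Gate 6: K, Q, and Z on → X on.
Gate 5: X, Z, and K on → C on.
Gate 4: C and X on → L on.
Gate 2: C, L, and Z on → N on.
X: reached.
B would need T and X (Gate 1), but T never turns on.
T would need B (Gate 3), but B never turns on.
C: reached.
G would need Q, L, and B (Gate 7), but B never turns on.
N: reached.
Reached: X, C, and N — 3 of the 6.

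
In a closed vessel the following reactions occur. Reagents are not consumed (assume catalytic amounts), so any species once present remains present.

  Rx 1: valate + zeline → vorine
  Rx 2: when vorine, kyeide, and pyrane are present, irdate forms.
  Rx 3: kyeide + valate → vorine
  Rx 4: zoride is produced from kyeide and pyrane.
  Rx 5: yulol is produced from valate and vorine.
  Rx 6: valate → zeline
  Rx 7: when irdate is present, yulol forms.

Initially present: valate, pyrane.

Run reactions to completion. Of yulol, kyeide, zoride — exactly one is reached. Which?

valate present → zeline forms (Rx 6).
valate and zeline present → vorine forms (Rx 1).
valate and vorine present → yulol forms (Rx 5).
zoride would need kyeide and pyrane (Rx 4), but kyeide never forms. No rule produces kyeide, and it is not given.

yulol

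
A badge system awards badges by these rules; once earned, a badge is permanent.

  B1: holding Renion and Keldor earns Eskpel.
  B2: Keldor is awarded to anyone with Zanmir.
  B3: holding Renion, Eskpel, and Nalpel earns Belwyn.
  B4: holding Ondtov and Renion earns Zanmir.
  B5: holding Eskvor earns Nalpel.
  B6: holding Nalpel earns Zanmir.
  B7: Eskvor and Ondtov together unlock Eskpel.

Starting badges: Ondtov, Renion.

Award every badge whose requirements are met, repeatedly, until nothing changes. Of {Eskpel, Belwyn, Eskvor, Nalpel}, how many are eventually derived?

1

With Ondtov and Renion, Zanmir is earned (B4).
With Zanmir, Keldor is earned (B2).
With Renion and Keldor, Eskpel is earned (B1).
Eskpel: reached.
Belwyn would need Renion, Eskpel, and Nalpel (B3), but Nalpel is never earned.
No rule produces Eskvor, and it is not given.
Nalpel would need Eskvor (B5), but Eskvor is never earned.
Reached: Eskpel — 1 of the 4.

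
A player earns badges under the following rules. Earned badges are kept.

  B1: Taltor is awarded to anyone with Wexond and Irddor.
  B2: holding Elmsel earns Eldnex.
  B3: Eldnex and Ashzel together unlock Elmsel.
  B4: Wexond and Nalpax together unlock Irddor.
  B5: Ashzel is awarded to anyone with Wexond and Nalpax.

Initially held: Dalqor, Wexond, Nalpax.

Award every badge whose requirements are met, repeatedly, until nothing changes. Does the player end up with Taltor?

With Wexond and Nalpax, Irddor is earned (B4).
With Wexond and Irddor, Taltor is earned (B1).

Yes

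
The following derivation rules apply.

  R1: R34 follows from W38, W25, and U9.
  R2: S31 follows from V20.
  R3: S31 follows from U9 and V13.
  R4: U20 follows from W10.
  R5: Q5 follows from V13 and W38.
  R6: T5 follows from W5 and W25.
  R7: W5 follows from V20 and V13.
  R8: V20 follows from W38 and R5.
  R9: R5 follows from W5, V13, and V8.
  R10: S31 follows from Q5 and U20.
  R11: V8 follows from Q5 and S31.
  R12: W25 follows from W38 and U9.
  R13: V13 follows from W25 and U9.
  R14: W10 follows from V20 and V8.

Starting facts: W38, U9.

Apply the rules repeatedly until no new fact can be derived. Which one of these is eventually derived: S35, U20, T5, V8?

V8

From W38 and U9, R12 gives W25.
From W25 and U9, R13 gives V13.
From U9 and V13, R3 gives S31.
V13 and W38 hold, so Q5 follows (R5).
Q5 and S31 hold, so V8 follows (R11).
No rule produces S35, and it is not given. T5 would need W5 and W25 (R6), but W5 is never established. U20 would need W10 (R4), but W10 is never established.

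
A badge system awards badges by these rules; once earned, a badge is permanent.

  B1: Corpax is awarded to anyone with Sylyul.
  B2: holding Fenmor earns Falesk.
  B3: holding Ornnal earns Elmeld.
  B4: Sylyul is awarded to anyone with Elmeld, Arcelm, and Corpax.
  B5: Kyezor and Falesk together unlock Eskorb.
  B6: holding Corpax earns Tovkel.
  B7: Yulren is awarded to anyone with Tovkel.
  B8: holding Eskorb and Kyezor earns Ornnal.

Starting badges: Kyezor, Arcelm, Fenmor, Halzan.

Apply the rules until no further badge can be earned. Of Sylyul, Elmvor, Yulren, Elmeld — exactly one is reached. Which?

Elmeld

With Fenmor, Falesk is earned (B2).
With Kyezor and Falesk, Eskorb is earned (B5).
With Eskorb and Kyezor, Ornnal is earned (B8).
With Ornnal, Elmeld is earned (B3).
Yulren would need Tovkel (B7), but Tovkel is never earned. Sylyul would need Elmeld, Arcelm, and Corpax (B4), but Corpax is never earned. No rule produces Elmvor, and it is not given.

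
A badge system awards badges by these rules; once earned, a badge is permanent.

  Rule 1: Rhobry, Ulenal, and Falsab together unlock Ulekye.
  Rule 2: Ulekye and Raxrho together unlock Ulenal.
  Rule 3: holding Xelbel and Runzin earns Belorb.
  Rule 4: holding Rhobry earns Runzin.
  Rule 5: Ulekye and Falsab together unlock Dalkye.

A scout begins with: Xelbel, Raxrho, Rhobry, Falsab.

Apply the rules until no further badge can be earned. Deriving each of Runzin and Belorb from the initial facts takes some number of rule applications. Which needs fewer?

Runzin: With Rhobry, Runzin is earned (Rule 4). [1 rule application]
Belorb: With Rhobry, Runzin is earned (Rule 4). With Xelbel and Runzin, Belorb is earned (Rule 3). [2 rule applications]
Runzin needs fewer.

Runzin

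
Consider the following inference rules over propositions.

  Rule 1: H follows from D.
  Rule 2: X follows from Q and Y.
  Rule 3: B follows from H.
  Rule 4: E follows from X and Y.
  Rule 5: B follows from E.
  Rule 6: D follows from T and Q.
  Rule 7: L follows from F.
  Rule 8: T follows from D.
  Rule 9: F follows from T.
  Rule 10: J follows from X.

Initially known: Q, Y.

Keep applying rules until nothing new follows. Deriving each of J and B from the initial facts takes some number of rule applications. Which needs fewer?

J: Q and Y hold, so X follows (Rule 2). From X, Rule 10 gives J. [2 rule applications]
B: Q and Y hold, so X follows (Rule 2). X and Y hold, so E follows (Rule 4). From E, Rule 5 gives B. [3 rule applications]
J needs fewer.

J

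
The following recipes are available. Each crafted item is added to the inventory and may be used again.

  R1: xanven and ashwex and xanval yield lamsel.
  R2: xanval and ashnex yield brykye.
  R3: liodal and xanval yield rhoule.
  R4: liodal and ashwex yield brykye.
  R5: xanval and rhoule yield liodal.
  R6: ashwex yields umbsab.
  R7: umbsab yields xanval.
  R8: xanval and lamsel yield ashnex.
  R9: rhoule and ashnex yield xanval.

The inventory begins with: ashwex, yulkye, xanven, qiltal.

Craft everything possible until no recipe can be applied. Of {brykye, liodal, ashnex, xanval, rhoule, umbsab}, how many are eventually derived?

4

Using R6, ashwex makes umbsab.
Using R7, umbsab makes xanval.
xanven and ashwex and xanval → lamsel (R1).
Using R8, xanval and lamsel make ashnex.
Using R2, xanval and ashnex make brykye.
brykye: reached.
liodal would need xanval and rhoule (R5), but rhoule is never obtained.
ashnex: reached.
xanval: reached.
rhoule would need liodal and xanval (R3), but liodal is never obtained.
umbsab: reached.
Reached: brykye, ashnex, xanval, and umbsab — 4 of the 6.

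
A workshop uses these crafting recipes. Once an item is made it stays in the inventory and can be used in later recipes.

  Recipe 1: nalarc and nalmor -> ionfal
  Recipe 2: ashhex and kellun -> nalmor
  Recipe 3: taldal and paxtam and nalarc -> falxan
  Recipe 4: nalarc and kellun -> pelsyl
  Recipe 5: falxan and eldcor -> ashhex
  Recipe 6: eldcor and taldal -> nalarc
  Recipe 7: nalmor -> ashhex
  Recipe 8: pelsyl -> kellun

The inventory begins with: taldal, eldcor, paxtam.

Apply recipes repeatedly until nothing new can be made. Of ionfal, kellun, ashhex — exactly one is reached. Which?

ashhex

Using Recipe 6, eldcor and taldal make nalarc.
taldal and paxtam and nalarc -> falxan (Recipe 3).
Using Recipe 5, falxan and eldcor make ashhex.
kellun would need pelsyl (Recipe 8), but pelsyl is never obtained. ionfal would need nalarc and nalmor (Recipe 1), but nalmor is never obtained.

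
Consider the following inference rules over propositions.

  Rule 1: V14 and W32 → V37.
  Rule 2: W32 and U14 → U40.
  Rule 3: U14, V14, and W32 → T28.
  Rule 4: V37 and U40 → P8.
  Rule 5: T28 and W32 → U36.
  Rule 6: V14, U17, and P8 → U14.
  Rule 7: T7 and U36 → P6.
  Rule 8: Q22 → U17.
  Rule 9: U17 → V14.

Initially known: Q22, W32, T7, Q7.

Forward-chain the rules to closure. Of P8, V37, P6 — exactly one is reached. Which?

V37

Q22 holds, so U17 follows (Rule 8).
From U17, Rule 9 gives V14.
From V14 and W32, Rule 1 gives V37.
P8 would need V37 and U40 (Rule 4), but U40 is never established. P6 would need T7 and U36 (Rule 7), but U36 is never established.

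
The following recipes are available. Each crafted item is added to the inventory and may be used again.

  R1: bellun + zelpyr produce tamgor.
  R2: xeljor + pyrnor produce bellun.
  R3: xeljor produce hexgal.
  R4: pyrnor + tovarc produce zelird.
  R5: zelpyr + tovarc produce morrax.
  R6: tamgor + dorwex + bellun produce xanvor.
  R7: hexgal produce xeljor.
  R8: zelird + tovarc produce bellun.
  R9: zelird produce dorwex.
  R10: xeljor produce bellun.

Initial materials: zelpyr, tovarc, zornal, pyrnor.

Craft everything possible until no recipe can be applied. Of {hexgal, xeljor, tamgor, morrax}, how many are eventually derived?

2

zelpyr + tovarc → morrax (R5).
Using R4, pyrnor and tovarc make zelird.
Using R8, zelird and tovarc make bellun.
Using R1, bellun and zelpyr make tamgor.
hexgal would need xeljor (R3), but xeljor is never obtained.
xeljor would need hexgal (R7), but hexgal is never obtained.
tamgor: reached.
morrax: reached.
Reached: tamgor and morrax — 2 of the 4.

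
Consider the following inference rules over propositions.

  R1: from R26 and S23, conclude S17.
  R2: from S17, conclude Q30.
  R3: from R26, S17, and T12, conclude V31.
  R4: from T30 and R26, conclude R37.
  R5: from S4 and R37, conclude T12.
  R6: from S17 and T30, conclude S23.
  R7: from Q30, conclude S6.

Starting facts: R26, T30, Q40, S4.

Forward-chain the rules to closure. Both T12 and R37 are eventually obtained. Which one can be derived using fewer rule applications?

R37

R37: From T30 and R26, R4 gives R37. [1 rule application]
T12: T30 and R26 hold, so R37 follows (R4). S4 and R37 hold, so T12 follows (R5). [2 rule applications]
R37 needs fewer.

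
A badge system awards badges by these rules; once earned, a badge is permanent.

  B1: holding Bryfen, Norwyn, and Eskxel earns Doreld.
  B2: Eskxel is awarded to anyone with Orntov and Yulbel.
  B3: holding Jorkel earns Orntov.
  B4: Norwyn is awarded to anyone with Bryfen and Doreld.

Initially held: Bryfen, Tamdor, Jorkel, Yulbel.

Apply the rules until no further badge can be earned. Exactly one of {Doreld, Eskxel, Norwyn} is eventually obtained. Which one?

Eskxel

With Jorkel, Orntov is earned (B3).
With Orntov and Yulbel, Eskxel is earned (B2).
Norwyn would need Bryfen and Doreld (B4), but Doreld is never earned. Doreld would need Bryfen, Norwyn, and Eskxel (B1), but Norwyn is never earned.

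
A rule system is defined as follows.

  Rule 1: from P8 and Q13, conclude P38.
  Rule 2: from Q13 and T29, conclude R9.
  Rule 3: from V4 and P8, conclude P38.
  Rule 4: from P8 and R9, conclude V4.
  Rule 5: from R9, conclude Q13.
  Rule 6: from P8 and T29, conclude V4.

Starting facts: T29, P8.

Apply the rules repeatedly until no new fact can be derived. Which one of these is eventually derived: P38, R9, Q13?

From P8 and T29, Rule 6 gives V4.
V4 and P8 hold, so P38 follows (Rule 3).
Q13 would need R9 (Rule 5), but R9 is never established. R9 would need Q13 and T29 (Rule 2), but Q13 is never established.

P38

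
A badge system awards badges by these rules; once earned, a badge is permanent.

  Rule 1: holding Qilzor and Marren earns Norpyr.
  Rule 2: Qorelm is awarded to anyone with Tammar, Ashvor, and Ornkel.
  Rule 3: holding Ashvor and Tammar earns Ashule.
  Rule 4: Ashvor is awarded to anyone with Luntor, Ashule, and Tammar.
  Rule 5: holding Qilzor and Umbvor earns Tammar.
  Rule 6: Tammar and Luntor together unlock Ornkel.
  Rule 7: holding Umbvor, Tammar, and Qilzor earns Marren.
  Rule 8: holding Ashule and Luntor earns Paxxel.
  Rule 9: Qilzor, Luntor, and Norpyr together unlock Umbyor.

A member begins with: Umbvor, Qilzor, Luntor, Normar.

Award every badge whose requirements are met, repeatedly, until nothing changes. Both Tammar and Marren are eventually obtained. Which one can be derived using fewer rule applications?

Tammar: With Qilzor and Umbvor, Tammar is earned (Rule 5). [1 rule application]
Marren: With Qilzor and Umbvor, Tammar is earned (Rule 5). With Umbvor, Tammar, and Qilzor, Marren is earned (Rule 7). [2 rule applications]
Tammar needs fewer.

Tammar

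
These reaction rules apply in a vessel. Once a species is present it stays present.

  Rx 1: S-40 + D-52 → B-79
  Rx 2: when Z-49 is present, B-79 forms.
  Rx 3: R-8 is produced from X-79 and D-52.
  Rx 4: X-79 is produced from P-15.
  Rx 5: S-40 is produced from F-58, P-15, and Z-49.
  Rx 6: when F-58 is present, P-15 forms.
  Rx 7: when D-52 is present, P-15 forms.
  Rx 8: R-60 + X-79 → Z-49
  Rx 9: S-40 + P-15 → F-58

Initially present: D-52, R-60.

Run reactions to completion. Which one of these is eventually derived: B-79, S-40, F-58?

B-79

D-52 present → P-15 forms (Rx 7).
P-15 present → X-79 forms (Rx 4).
R-60 and X-79 present → Z-49 forms (Rx 8).
Z-49 present → B-79 forms (Rx 2).
S-40 would need F-58, P-15, and Z-49 (Rx 5), but F-58 never forms. F-58 would need S-40 and P-15 (Rx 9), but S-40 never forms.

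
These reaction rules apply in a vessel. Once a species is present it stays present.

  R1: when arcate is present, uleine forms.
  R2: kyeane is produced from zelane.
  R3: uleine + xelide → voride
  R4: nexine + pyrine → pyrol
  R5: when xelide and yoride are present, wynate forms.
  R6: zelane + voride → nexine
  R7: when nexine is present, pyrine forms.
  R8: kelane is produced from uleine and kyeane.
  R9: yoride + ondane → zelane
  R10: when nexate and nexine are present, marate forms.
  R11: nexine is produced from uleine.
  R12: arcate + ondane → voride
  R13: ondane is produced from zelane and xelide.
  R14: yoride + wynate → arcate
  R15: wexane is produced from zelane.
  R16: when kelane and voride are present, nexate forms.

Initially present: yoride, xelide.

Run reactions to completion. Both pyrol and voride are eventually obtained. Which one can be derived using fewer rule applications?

voride: xelide and yoride present → wynate forms (R5). yoride and wynate present → arcate forms (R14). arcate present → uleine forms (R1). uleine and xelide present → voride forms (R3). [4 rule applications]
pyrol: xelide and yoride present → wynate forms (R5). yoride and wynate present → arcate forms (R14). arcate present → uleine forms (R1). uleine present → nexine forms (R11). nexine present → pyrine forms (R7). nexine and pyrine present → pyrol forms (R4). [6 rule applications]
voride needs fewer.

voride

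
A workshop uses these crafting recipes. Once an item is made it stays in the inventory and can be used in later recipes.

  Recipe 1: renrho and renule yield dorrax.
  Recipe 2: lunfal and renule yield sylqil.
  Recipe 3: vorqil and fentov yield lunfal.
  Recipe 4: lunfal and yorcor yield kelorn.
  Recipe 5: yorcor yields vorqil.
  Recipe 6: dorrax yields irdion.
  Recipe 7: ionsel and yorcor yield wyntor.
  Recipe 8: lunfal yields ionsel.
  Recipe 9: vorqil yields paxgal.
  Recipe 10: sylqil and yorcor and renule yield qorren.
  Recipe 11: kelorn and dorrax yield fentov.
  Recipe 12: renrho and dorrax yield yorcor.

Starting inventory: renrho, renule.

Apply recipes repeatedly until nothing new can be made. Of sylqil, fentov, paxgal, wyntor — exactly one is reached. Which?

paxgal

renrho and renule → dorrax (Recipe 1).
Using Recipe 12, renrho and dorrax make yorcor.
yorcor → vorqil (Recipe 5).
vorqil → paxgal (Recipe 9).
wyntor would need ionsel and yorcor (Recipe 7), but ionsel is never obtained. sylqil would need lunfal and renule (Recipe 2), but lunfal is never obtained. fentov would need kelorn and dorrax (Recipe 11), but kelorn is never obtained.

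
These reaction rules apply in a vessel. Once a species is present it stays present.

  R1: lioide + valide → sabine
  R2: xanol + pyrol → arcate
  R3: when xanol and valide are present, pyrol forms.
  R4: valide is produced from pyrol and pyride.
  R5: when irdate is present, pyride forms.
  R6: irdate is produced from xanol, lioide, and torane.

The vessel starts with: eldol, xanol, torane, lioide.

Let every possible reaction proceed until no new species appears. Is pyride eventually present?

Yes

xanol, lioide, and torane present → irdate forms (R6).
irdate present → pyride forms (R5).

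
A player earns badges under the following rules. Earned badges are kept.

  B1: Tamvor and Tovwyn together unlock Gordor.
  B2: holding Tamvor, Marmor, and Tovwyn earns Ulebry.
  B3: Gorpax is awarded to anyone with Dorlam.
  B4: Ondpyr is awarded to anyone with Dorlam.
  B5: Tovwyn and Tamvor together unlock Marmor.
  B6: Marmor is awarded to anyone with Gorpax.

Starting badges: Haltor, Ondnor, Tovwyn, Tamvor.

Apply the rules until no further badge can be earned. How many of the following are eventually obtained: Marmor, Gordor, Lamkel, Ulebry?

With Tamvor and Tovwyn, Gordor is earned (B1).
With Tovwyn and Tamvor, Marmor is earned (B5).
With Tamvor, Marmor, and Tovwyn, Ulebry is earned (B2).
Marmor: reached.
Gordor: reached.
No rule produces Lamkel, and it is not given.
Ulebry: reached.
Reached: Marmor, Gordor, and Ulebry — 3 of the 4.

3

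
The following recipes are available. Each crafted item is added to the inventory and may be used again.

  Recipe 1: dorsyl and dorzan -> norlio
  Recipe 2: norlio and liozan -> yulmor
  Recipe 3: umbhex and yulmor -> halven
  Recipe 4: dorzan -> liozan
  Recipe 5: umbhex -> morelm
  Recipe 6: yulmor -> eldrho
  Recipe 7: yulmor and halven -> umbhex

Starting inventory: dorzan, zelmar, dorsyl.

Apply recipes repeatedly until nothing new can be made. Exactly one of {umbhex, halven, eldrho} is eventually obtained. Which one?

Using Recipe 1, dorsyl and dorzan make norlio.
Using Recipe 4, dorzan makes liozan.
Using Recipe 2, norlio and liozan make yulmor.
yulmor -> eldrho (Recipe 6).
umbhex would need yulmor and halven (Recipe 7), but halven is never obtained. halven would need umbhex and yulmor (Recipe 3), but umbhex is never obtained.

eldrho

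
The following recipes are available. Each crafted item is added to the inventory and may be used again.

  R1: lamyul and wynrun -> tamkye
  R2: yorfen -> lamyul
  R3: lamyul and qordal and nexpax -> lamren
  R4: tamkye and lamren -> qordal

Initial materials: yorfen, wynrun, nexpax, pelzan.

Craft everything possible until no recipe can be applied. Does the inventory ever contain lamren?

No

lamren would need lamyul, qordal, and nexpax (R3), but qordal is never obtained.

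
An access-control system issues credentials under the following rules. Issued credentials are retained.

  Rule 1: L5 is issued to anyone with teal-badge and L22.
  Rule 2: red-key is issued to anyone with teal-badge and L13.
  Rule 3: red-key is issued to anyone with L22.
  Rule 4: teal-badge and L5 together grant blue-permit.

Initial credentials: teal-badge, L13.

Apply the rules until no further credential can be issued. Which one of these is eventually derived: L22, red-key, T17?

Holding teal-badge and L13 grants red-key (Rule 2).
No rule produces T17, and it is not given. No rule produces L22, and it is not given.

red-key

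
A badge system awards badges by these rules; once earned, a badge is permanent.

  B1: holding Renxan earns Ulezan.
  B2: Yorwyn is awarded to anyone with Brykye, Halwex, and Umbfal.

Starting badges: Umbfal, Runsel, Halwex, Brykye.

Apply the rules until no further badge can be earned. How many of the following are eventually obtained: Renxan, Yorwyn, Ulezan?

With Brykye, Halwex, and Umbfal, Yorwyn is earned (B2).
No rule produces Renxan, and it is not given.
Yorwyn: reached.
Ulezan would need Renxan (B1), but Renxan is never earned.
Reached: Yorwyn — 1 of the 3.

1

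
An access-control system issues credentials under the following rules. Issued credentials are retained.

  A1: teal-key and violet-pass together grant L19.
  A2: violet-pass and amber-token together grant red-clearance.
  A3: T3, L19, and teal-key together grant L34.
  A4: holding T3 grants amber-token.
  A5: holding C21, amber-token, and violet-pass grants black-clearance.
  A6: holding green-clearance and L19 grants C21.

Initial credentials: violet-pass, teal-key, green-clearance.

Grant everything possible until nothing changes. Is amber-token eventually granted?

amber-token would need T3 (A4), but T3 is never granted.

No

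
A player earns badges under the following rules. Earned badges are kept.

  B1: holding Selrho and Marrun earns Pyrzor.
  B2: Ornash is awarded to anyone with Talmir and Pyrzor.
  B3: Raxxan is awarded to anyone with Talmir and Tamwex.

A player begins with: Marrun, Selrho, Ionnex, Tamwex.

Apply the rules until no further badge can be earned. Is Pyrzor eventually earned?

Yes

With Selrho and Marrun, Pyrzor is earned (B1).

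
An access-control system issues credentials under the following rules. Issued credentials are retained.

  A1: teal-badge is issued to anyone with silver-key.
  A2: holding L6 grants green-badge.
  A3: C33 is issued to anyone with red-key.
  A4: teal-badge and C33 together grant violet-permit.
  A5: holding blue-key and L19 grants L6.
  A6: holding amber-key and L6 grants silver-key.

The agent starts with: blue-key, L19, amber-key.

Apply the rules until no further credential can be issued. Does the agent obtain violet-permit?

No

violet-permit would need teal-badge and C33 (A4), but C33 is never granted.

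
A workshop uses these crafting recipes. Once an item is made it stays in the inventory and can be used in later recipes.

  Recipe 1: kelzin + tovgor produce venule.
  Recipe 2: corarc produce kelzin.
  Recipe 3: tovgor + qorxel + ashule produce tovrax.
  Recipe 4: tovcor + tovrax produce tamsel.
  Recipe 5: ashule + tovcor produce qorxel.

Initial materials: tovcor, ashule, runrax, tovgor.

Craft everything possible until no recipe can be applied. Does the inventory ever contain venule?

venule would need kelzin and tovgor (Recipe 1), but kelzin is never obtained.

No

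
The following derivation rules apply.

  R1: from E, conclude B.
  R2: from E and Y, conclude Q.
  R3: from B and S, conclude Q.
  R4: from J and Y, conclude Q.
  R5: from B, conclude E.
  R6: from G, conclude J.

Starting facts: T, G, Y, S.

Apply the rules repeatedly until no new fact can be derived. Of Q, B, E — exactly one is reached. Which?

From G, R6 gives J.
J and Y hold, so Q follows (R4).
E would need B (R5), but B is never established. B would need E (R1), but E is never established.

Q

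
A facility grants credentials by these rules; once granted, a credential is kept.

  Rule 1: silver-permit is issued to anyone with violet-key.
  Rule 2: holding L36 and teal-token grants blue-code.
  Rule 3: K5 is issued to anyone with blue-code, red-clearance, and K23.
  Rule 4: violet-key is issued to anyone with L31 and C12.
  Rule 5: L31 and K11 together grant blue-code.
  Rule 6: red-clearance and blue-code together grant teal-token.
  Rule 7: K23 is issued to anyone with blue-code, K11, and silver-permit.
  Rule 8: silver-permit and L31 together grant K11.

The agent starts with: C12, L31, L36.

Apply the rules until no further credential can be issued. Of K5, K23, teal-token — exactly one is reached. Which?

K23

Holding L31 and C12 grants violet-key (Rule 4).
Holding violet-key grants silver-permit (Rule 1).
Holding silver-permit and L31 grants K11 (Rule 8).
Holding L31 and K11 grants blue-code (Rule 5).
Holding blue-code, K11, and silver-permit grants K23 (Rule 7).
K5 would need blue-code, red-clearance, and K23 (Rule 3), but red-clearance is never granted. teal-token would need red-clearance and blue-code (Rule 6), but red-clearance is never granted.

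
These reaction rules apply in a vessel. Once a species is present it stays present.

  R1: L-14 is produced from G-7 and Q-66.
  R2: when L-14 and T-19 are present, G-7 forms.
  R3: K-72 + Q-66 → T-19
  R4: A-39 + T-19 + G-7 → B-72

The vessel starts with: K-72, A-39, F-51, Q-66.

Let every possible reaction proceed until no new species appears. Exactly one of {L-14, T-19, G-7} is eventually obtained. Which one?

K-72 and Q-66 present → T-19 forms (R3).
G-7 would need L-14 and T-19 (R2), but L-14 never forms. L-14 would need G-7 and Q-66 (R1), but G-7 never forms.

T-19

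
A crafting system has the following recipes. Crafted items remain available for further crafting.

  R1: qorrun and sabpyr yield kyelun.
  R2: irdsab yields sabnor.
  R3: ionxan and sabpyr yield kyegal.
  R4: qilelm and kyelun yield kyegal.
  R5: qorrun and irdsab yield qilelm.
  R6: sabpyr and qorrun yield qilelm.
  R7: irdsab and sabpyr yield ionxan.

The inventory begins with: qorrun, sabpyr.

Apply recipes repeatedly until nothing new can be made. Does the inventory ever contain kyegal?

Yes

qorrun and sabpyr → kyelun (R1).
sabpyr and qorrun → qilelm (R6).
qilelm and kyelun → kyegal (R4).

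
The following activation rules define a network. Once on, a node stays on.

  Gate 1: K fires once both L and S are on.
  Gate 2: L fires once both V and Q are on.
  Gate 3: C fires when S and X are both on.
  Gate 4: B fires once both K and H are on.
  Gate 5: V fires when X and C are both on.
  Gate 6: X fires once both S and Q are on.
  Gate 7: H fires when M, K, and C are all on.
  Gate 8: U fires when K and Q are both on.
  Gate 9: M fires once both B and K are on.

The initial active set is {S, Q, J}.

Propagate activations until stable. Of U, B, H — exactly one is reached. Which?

U

S and Q are on, so X fires (Gate 6).
Gate 3: S and X on → C on.
Gate 5: X and C on → V on.
Gate 2: V and Q on → L on.
Gate 1: L and S on → K on.
Gate 8: K and Q on → U on.
H would need M, K, and C (Gate 7), but M never turns on. B would need K and H (Gate 4), but H never turns on.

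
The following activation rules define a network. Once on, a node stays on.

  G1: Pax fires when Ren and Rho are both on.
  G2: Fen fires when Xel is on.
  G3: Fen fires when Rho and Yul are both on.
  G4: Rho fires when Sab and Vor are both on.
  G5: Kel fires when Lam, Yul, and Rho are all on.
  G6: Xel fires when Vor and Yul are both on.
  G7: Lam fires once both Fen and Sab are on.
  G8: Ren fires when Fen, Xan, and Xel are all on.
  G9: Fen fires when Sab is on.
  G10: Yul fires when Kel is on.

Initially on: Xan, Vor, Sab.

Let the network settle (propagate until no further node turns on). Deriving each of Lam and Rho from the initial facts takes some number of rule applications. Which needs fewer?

Rho

Rho: G4: Sab and Vor on → Rho on. [1 rule application]
Lam: G9: Sab on → Fen on. G7: Fen and Sab on → Lam on. [2 rule applications]
Rho needs fewer.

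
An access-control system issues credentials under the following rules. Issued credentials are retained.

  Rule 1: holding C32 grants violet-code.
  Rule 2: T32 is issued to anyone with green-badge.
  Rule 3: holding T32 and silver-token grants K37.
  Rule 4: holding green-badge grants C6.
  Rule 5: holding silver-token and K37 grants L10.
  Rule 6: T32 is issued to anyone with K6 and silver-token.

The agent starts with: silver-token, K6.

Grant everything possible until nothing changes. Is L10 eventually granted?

Holding K6 and silver-token grants T32 (Rule 6).
Holding T32 and silver-token grants K37 (Rule 3).
Holding silver-token and K37 grants L10 (Rule 5).

Yes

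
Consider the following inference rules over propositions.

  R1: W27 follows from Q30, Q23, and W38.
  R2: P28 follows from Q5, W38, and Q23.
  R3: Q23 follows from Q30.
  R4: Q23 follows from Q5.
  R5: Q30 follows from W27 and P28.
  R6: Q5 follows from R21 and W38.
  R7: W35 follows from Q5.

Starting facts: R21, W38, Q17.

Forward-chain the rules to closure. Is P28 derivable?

R21 and W38 hold, so Q5 follows (R6).
From Q5, R4 gives Q23.
From Q5, W38, and Q23, R2 gives P28.

Yes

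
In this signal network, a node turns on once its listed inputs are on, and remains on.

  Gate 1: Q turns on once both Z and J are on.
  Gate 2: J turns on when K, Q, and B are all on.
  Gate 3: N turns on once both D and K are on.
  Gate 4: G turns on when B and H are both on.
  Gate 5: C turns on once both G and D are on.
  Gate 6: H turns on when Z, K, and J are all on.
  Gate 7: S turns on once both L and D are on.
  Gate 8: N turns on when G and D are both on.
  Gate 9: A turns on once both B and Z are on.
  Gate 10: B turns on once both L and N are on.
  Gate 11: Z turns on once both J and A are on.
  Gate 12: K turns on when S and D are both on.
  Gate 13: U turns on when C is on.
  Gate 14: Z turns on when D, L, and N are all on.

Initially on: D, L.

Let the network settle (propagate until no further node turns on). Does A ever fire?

Yes

L and D are on, so S turns on (Gate 7).
Gate 12: S and D on → K on.
D and K are on, so N turns on (Gate 3).
D, L, and N are on, so Z turns on (Gate 14).
Gate 10: L and N on → B on.
B and Z are on, so A turns on (Gate 9).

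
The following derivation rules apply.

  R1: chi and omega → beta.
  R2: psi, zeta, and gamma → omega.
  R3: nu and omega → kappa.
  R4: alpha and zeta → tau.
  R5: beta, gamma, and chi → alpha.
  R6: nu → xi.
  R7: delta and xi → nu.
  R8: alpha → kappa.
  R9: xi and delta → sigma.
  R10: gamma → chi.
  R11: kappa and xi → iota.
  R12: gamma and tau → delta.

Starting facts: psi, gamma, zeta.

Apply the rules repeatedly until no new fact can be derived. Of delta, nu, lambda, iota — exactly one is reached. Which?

delta

From gamma, R10 gives chi.
From psi, zeta, and gamma, R2 gives omega.
From chi and omega, R1 gives beta.
From beta, gamma, and chi, R5 gives alpha.
From alpha and zeta, R4 gives tau.
From gamma and tau, R12 gives delta.
No rule produces lambda, and it is not given. iota would need kappa and xi (R11), but xi is never established. nu would need delta and xi (R7), but xi is never established.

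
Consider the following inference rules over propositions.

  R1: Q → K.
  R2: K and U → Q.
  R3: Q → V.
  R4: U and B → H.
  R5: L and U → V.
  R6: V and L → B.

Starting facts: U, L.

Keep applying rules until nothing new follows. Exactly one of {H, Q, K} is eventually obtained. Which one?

H

L and U hold, so V follows (R5).
V and L hold, so B follows (R6).
From U and B, R4 gives H.
Q would need K and U (R2), but K is never established. K would need Q (R1), but Q is never established.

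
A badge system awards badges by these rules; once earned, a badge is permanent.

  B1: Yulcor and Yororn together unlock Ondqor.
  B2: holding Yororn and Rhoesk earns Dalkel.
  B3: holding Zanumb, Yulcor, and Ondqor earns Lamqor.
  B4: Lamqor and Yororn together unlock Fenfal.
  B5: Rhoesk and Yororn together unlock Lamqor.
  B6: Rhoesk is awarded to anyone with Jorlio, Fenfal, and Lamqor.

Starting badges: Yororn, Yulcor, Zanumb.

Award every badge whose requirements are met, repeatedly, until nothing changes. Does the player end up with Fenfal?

Yes

With Yulcor and Yororn, Ondqor is earned (B1).
With Zanumb, Yulcor, and Ondqor, Lamqor is earned (B3).
With Lamqor and Yororn, Fenfal is earned (B4).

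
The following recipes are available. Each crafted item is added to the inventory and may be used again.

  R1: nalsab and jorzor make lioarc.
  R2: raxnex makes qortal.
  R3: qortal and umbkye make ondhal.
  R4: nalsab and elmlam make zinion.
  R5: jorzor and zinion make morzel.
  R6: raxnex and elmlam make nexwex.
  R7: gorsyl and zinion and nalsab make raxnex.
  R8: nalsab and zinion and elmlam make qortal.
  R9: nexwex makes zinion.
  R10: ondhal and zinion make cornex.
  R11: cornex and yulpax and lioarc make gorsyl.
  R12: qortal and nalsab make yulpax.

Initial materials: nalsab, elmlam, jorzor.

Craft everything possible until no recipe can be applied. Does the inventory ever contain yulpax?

Using R4, nalsab and elmlam make zinion.
nalsab and zinion and elmlam → qortal (R8).
Using R12, qortal and nalsab make yulpax.

Yes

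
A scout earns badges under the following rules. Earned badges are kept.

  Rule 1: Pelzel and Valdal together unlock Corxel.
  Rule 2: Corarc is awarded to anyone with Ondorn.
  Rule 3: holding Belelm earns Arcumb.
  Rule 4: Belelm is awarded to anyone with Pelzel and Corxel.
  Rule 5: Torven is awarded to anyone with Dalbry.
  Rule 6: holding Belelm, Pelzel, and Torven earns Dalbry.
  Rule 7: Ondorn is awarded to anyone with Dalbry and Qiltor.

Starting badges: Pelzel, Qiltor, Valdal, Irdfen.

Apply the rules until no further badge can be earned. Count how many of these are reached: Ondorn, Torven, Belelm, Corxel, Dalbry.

2

With Pelzel and Valdal, Corxel is earned (Rule 1).
With Pelzel and Corxel, Belelm is earned (Rule 4).
Ondorn would need Dalbry and Qiltor (Rule 7), but Dalbry is never earned.
Torven would need Dalbry (Rule 5), but Dalbry is never earned.
Belelm: reached.
Corxel: reached.
Dalbry would need Belelm, Pelzel, and Torven (Rule 6), but Torven is never earned.
Reached: Belelm and Corxel — 2 of the 5.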